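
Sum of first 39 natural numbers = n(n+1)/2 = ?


n(n+1)/2 = 39×40/2 = 1560/2 = 780

Σk = 780


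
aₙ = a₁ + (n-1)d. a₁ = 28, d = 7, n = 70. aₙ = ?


aₙ = a₁ + (n-1)d
= 28 + (70-1)×7
= 28 + 483
= 511

a_70 = 511


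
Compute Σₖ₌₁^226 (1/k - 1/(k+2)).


Telescoping with gap 2: two head and two tail terms survive.
= (1 + 1/2) - (1/227 + 1/228)
= 3/2 - 1/227 - 1/228 = 77179/51756

Sum = 77179/51756


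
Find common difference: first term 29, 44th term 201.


d = (aₙ - a₁)/(n-1)
= (201 - 29)/(44-1)
= 172/43 = 4

d = 4


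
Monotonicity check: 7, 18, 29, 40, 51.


Differences: 11, 11, 11, 11
All differences > 0 → strictly INCREASING

Monotonically increasing


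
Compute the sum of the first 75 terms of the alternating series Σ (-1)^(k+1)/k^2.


S = 1 - 1/4 + 1/9 - 1/16 + 1/25 - 1/36 + 1/49 - 1/64 ± ...
= 0.8226
(Full series converges to +π²/12 ≈ +0.8225)

S_75 = 0.8226


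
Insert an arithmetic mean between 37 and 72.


AM = (37 + 72)/2 = 109/2 = 54.5

AM = 54.5


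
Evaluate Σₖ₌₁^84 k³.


n(n+1)/2 = 84×85/2 = 3570
Σk³ = 3570² = 12744900

Σk³ = 12744900


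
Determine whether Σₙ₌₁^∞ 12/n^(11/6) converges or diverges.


p-series test: Σ c/n^p converges if p > 1, diverges if p ≤ 1 (constant c > 0 doesn't affect convergence).
p = 11/6
11/6 > 1 → CONVERGES

Converges (p = 11/6 > 1)


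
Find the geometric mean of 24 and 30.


GM = √(24×30) = √720 = 26.8328

GM = 26.8328


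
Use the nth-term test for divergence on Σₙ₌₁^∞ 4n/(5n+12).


lim(n→∞) 4n/(5n+12) = 4/5 = 4/5  (divide numerator and denominator by n)
lim aₙ = 4/5 ≠ 0 → series DIVERGES

Diverges (lim aₙ = 4/5 ≠ 0)


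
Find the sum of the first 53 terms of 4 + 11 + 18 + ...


aₙ = 4 + (53-1)×7 = 368
Sₙ = n(a₁+aₙ)/2 = 53×(4+368)/2
= 53×372/2 = 9858

S_53 = 9858


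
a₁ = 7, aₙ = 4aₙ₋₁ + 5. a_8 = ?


Computing step by step:
a_1 = 7
a_2 = 33
a_3 = 137
a_4 = 553
a_5 = 2217
a_6 = 8873
a_7 = 35497
a_8 = 141993


a_8 = 141993


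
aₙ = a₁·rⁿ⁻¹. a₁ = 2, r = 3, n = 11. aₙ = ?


aₙ = a₁·r^(n-1)
= 2×3^10
= 2×59049
= 118098

a_11 = 118098


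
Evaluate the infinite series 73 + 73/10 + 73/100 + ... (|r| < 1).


S∞ = a₁/(1-r) = 73/(1 - 1/10)
= 73/(9/10)
= 730/9

S∞ = 730/9


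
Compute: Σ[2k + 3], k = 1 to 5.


Σ(2k+3) = 2·Σk + 3·n
= 2·15 + 3·5
= 30 + 15 = 45

Σ = 45


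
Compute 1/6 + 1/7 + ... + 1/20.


Σₖ₌6^20 1/k = 1/6 + 1/7 + 1/8 + ... + 1/20
= 101994671/77597520
≈ 1.3144

Sum = 101994671/77597520 ≈ 1.3144


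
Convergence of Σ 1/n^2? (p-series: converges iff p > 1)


p-series test: Σ c/n^p converges if p > 1, diverges if p ≤ 1 (constant c > 0 doesn't affect convergence).
p = 2
2 > 1 → CONVERGES

Converges (p = 2 > 1)


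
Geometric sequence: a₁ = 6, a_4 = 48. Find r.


r^(n-1) = aₙ/a₁
r^3 = 48/6 = 8
r = 8^(1/3)
= 2

r = 2


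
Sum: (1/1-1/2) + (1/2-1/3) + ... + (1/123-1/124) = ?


Telescoping: adjacent terms cancel.
= 1/1 - 1/124
= 1 - 1/124 = 123/124

Sum = 123/124


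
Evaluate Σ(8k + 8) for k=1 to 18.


Σ(8k+8) = 8·Σk + 8·n
= 8·171 + 8·18
= 1368 + 144 = 1512

Σ = 1512


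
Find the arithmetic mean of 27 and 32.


AM = (27 + 32)/2 = 59/2 = 29.5

AM = 29.5


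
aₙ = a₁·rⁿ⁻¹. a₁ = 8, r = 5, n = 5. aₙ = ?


aₙ = a₁·r^(n-1)
= 8×5^4
= 8×625
= 5000

a_5 = 5000


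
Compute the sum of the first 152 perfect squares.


n = 152
n(n+1)(2n+1)/6 = 152×153×305/6
= 7093080/6 = 1182180

Σk² = 1182180


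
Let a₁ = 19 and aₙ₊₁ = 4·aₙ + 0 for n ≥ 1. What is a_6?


Computing step by step:
a_1 = 19
a_2 = 76
a_3 = 304
a_4 = 1216
a_5 = 4864
a_6 = 19456


a_6 = 19456


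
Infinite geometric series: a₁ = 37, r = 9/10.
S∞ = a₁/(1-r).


S∞ = a₁/(1-r) = 37/(1 - 9/10)
= 37/(1/10)
= 370

S∞ = 370


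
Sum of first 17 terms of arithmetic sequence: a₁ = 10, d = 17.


aₙ = 10 + (17-1)×17 = 282
Sₙ = n(a₁+aₙ)/2 = 17×(10+282)/2
= 17×292/2 = 2482

S_17 = 2482


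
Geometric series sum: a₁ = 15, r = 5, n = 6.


Sₙ = 15×(5^6 - 1)/(5 - 1)
= 15×(15625 - 1)/4
= 15×15624/4
= 58590

S_6 = 58590


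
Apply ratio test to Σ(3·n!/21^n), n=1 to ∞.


aₙ = 3·n!/21^n
a_{n+1}/aₙ = (n+1)!/21^(n+1) × 21^n/n!  (constant 3 cancels)
= (n+1)/21
L = lim(n→∞) (n+1)/21 = ∞
L > 1 → series DIVERGES

Diverges (ratio test: L = ∞ > 1)


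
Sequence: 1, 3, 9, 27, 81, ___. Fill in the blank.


Pattern: geometric (r=3)
Terms: 1, 3, 9, 27, 81
Next term = 243

Next term = 243


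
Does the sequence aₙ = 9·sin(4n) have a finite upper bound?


For all n, -1 ≤ sin(4n) ≤ 1, so -9 ≤ 9·sin(4n) ≤ 9
Lower bound: -9, Upper bound: 9
The sequence IS bounded

Bounded (-9 ≤ aₙ ≤ 9)


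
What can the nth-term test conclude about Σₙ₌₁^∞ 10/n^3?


lim(n→∞) 10/n^3 = 0
lim aₙ = 0 → nth-term test is INCONCLUSIVE
(Need other tests; this is actually a convergent p-series with p=3 > 1)

Inconclusive (lim aₙ = 0; need another test)


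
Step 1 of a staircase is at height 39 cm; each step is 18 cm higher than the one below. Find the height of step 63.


aₙ = a₁ + (n-1)d
= 39 + (63-1)×18
= 39 + 1116
= 1155

a_63 = 1155


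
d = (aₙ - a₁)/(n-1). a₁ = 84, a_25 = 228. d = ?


d = (aₙ - a₁)/(n-1)
= (228 - 84)/(25-1)
= 144/24 = 6

d = 6


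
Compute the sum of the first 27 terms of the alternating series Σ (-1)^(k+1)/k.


S = 1 - 1/2 + 1/3 - 1/4 + 1/5 - 1/6 + 1/7 - 1/8 ± ...
= 0.7113
(Full series converges to +ln(2) ≈ +0.6931)

S_27 = 0.7113


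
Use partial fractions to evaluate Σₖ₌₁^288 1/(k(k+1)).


1/(k(k+1)) = 1/k - 1/(k+1) (partial fractions)
Telescoping: Σ = 1 - 1/289 = 288/289

Sum = 288/289


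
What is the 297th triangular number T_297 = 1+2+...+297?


n(n+1)/2 = 297×298/2 = 88506/2 = 44253

Σk = 44253


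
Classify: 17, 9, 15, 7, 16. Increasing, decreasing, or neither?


Differences: -8, 6, -8, 9
Difference at position 2 is +6 (> 0) but position 1 is -8 (< 0) — sequence both rises and falls
→ NOT monotonic

Not monotonic


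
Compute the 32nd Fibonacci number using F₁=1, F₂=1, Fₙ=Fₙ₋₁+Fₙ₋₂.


Fibonacci sequence: 1, 1, 2, 3, 5, 8, 13, 21, 34, 55, 89, ...
F(32) = 2178309

F(32) = 2178309


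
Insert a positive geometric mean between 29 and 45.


GM = √(29×45) = √1305 = 36.1248

GM = 36.1248


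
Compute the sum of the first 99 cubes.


n(n+1)/2 = 99×100/2 = 4950
Σk³ = 4950² = 24502500

Σk³ = 24502500


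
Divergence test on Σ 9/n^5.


lim(n→∞) 9/n^5 = 0
lim aₙ = 0 → nth-term test is INCONCLUSIVE
(Need other tests; this is actually a convergent p-series with p=5 > 1)

Inconclusive (lim aₙ = 0; need another test)


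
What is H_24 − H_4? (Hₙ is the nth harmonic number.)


Σₖ₌5^24 1/k = 1/5 + 1/6 + 1/7 + ... + 1/24
= 604180055/356948592
≈ 1.6926

Sum = 604180055/356948592 ≈ 1.6926


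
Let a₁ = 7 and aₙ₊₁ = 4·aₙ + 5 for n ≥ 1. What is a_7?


Computing step by step:
a_1 = 7
a_2 = 33
a_3 = 137
a_4 = 553
a_5 = 2217
a_6 = 8873
a_7 = 35497


a_7 = 35497


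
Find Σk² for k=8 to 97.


Σₖ₌8^97 k² = Σₖ₌₁^97 k² − Σₖ₌₁^7 k²
= 97·98·195/6 − 7·8·15/6
= 308945 − 140 = 308805

Σk² = 308805


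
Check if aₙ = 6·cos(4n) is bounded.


For all n, -1 ≤ cos(4n) ≤ 1, so -6 ≤ 6·cos(4n) ≤ 6
Lower bound: -6, Upper bound: 6
The sequence IS bounded

Bounded (-6 ≤ aₙ ≤ 6)


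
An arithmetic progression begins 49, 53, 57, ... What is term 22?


aₙ = a₁ + (n-1)d
= 49 + (22-1)×4
= 49 + 84
= 133

a_22 = 133


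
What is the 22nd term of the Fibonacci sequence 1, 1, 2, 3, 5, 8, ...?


Fibonacci sequence: 1, 1, 2, 3, 5, 8, 13, 21, 34, 55, 89, ...
F(22) = 17711

F(22) = 17711


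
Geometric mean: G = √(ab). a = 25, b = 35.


GM = √(25×35) = √875 = 29.5804

GM = 29.5804


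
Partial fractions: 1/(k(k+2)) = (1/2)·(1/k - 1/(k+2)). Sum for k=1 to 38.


1/(k(k+2)) = (1/2)·(1/k - 1/(k+2)) (partial fractions)
Telescoping: Σ = (1/2)·(1 + 1/2 - 1/39 - 1/40) = 2261/3120

Sum = 2261/3120


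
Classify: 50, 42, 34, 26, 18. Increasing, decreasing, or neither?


Differences: -8, -8, -8, -8
All differences < 0 → strictly DECREASING

Monotonically decreasing


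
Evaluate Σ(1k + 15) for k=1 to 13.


Σ(1k+15) = 1·Σk + 15·n
= 1·91 + 15·13
= 91 + 195 = 286

Σ = 286


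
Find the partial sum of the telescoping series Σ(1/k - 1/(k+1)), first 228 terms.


Telescoping: adjacent terms cancel.
= 1/1 - 1/229
= 1 - 1/229 = 228/229

Sum = 228/229


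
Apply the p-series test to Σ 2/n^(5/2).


p-series test: Σ c/n^p converges if p > 1, diverges if p ≤ 1 (constant c > 0 doesn't affect convergence).
p = 5/2
5/2 > 1 → CONVERGES

Converges (p = 5/2 > 1)


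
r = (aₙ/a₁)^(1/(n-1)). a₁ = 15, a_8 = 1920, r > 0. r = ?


r^(n-1) = aₙ/a₁
r^7 = 1920/15 = 128
r = 128^(1/7)
= 2

r = 2


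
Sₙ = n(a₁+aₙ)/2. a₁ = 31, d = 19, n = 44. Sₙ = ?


aₙ = 31 + (44-1)×19 = 848
Sₙ = n(a₁+aₙ)/2 = 44×(31+848)/2
= 44×879/2 = 19338

S_44 = 19338


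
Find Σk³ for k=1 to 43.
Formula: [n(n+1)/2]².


n(n+1)/2 = 43×44/2 = 946
Σk³ = 946² = 894916

Σk³ = 894916


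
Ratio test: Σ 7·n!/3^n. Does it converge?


aₙ = 7·n!/3^n
a_{n+1}/aₙ = (n+1)!/3^(n+1) × 3^n/n!  (constant 7 cancels)
= (n+1)/3
L = lim(n→∞) (n+1)/3 = ∞
L > 1 → series DIVERGES

Diverges (ratio test: L = ∞ > 1)


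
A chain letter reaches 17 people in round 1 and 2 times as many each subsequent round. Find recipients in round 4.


aₙ = a₁·r^(n-1)
= 17×2^3
= 17×8
= 136

a_4 = 136


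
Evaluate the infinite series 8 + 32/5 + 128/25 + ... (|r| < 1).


S∞ = a₁/(1-r) = 8/(1 - 4/5)
= 8/(1/5)
= 40

S∞ = 40


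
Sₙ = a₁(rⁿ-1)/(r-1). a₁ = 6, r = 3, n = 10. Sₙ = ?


Sₙ = 6×(3^10 - 1)/(3 - 1)
= 6×(59049 - 1)/2
= 6×59048/2
= 177144

S_10 = 177144


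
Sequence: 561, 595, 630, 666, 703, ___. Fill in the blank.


Pattern: triangular numbers: n(n+1)/2
Terms: 561, 595, 630, 666, 703
Next term = 741

Next term = 741


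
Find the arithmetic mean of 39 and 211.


AM = (39 + 211)/2 = 250/2 = 125

AM = 125


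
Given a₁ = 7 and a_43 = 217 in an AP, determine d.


d = (aₙ - a₁)/(n-1)
= (217 - 7)/(43-1)
= 210/42 = 5

d = 5


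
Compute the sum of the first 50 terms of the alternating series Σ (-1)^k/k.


S = -1 + 1/2 - 1/3 + 1/4 - 1/5 + 1/6 - 1/7 + 1/8 ± ...
= -0.6832
(Full series converges to -ln(2) ≈ -0.6931)

S_50 = -0.6832


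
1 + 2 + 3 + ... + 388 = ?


n(n+1)/2 = 388×389/2 = 150932/2 = 75466

Σk = 75466


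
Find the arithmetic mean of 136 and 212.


AM = (136 + 212)/2 = 348/2 = 174

AM = 174


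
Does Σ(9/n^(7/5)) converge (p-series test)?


p-series test: Σ c/n^p converges if p > 1, diverges if p ≤ 1 (constant c > 0 doesn't affect convergence).
p = 7/5
7/5 > 1 → CONVERGES

Converges (p = 7/5 > 1)


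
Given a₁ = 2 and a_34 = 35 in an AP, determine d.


d = (aₙ - a₁)/(n-1)
= (35 - 2)/(34-1)
= 33/33 = 1

d = 1


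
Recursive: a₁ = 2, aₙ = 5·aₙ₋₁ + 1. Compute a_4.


Computing step by step:
a_1 = 2
a_2 = 11
a_3 = 56
a_4 = 281


a_4 = 281


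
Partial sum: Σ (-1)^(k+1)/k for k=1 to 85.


S = 1 - 1/2 + 1/3 - 1/4 + 1/5 - 1/6 + 1/7 - 1/8 ± ...
= 0.699
(Full series converges to +ln(2) ≈ +0.6931)

S_85 = 0.699


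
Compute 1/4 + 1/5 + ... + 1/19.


Σₖ₌4^19 1/k = 1/4 + 1/5 + 1/6 + ... + 1/19
= 133033679/77597520
≈ 1.7144

Sum = 133033679/77597520 ≈ 1.7144


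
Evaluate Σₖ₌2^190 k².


Σₖ₌2^190 k² = Σₖ₌₁^190 k² − Σₖ₌₁^1 k²
= 190·191·381/6 − 1·2·3/6
= 2304415 − 1 = 2304414

Σk² = 2304414


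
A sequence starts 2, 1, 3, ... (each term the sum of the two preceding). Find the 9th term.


Computing iteratively: 2, 1, 3, 4, 7, 11, 18, 29, 47
a_9 = 47

a_9 = 47


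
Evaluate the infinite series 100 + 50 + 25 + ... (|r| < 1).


S∞ = a₁/(1-r) = 100/(1 - 1/2)
= 100/(1/2)
= 200

S∞ = 200


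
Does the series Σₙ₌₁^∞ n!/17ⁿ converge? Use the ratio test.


aₙ = n!/17^n
a_{n+1}/aₙ = (n+1)!/17^(n+1) × 17^n/n!
= (n+1)/17
L = lim(n→∞) (n+1)/17 = ∞
L > 1 → series DIVERGES

Diverges (ratio test: L = ∞ > 1)


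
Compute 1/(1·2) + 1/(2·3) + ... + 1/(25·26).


1/(k(k+1)) = 1/k - 1/(k+1) (partial fractions)
Telescoping: Σ = 1 - 1/26 = 25/26

Sum = 25/26


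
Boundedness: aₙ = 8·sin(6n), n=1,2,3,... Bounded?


For all n, -1 ≤ sin(6n) ≤ 1, so -8 ≤ 8·sin(6n) ≤ 8
Lower bound: -8, Upper bound: 8
The sequence IS bounded

Bounded (-8 ≤ aₙ ≤ 8)


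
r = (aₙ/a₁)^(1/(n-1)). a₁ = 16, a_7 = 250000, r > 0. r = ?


r^(n-1) = aₙ/a₁
r^6 = 250000/16 = 15625
r = 15625^(1/6)
= ±5; taking r > 0 gives r = 5

r = 5


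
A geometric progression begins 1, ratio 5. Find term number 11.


aₙ = a₁·r^(n-1)
= 1×5^10
= 1×9765625
= 9765625

a_11 = 9765625


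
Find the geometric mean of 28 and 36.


GM = √(28×36) = √1008 = 31.749

GM = 31.749


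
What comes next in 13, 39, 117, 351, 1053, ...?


Pattern: geometric (r=3)
Terms: 13, 39, 117, 351, 1053
Next term = 3159

Next term = 3159


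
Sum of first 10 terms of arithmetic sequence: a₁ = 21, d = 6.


aₙ = 21 + (10-1)×6 = 75
Sₙ = n(a₁+aₙ)/2 = 10×(21+75)/2
= 10×96/2 = 480

S_10 = 480


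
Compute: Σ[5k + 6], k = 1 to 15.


Σ(5k+6) = 5·Σk + 6·n
= 5·120 + 6·15
= 600 + 90 = 690

Σ = 690


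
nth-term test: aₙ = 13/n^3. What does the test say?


lim(n→∞) 13/n^3 = 0
lim aₙ = 0 → nth-term test is INCONCLUSIVE
(Need other tests; this is actually a convergent p-series with p=3 > 1)

Inconclusive (lim aₙ = 0; need another test)


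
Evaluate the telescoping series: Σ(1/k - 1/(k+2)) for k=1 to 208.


Telescoping with gap 2: two head and two tail terms survive.
= (1 + 1/2) - (1/209 + 1/210)
= 3/2 - 1/209 - 1/210 = 32708/21945

Sum = 32708/21945


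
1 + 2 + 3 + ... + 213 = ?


n(n+1)/2 = 213×214/2 = 45582/2 = 22791

Σk = 22791


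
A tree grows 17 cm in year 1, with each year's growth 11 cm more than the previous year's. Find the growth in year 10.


aₙ = a₁ + (n-1)d
= 17 + (10-1)×11
= 17 + 99
= 116

a_10 = 116


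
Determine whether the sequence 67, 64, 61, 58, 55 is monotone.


Differences: -3, -3, -3, -3
All differences < 0 → strictly DECREASING

Monotonically decreasing


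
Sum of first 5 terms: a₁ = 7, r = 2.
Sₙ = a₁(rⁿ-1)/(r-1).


Sₙ = 7×(2^5 - 1)/(2 - 1)
= 7×(32 - 1)/1
= 7×31/1
= 217

S_5 = 217


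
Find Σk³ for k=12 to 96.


Σₖ₌12^96 k³ = [96·97/2]² − [11·12/2]²
= 21678336 − 4356 = 21673980

Σk³ = 21673980


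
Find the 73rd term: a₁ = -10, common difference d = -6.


aₙ = a₁ + (n-1)d
= -10 + (73-1)×-6
= -10 - 432
= -442

a_73 = -442


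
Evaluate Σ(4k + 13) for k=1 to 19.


Σ(4k+13) = 4·Σk + 13·n
= 4·190 + 13·19
= 760 + 247 = 1007

Σ = 1007


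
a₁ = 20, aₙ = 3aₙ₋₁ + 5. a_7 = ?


Computing step by step:
a_1 = 20
a_2 = 65
a_3 = 200
a_4 = 605
a_5 = 1820
a_6 = 5465
a_7 = 16400


a_7 = 16400


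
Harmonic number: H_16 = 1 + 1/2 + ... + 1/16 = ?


H_16 = 1/1 + 1/2 + 1/3 + ... + 1/16
= 2436559/720720
≈ 3.3807

H_16 = 2436559/720720 ≈ 3.3807


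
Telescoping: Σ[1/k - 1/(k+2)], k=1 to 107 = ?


Telescoping with gap 2: two head and two tail terms survive.
= (1 + 1/2) - (1/108 + 1/109)
= 3/2 - 1/108 - 1/109 = 17441/11772

Sum = 17441/11772


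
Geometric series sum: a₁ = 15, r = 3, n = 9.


Sₙ = 15×(3^9 - 1)/(3 - 1)
= 15×(19683 - 1)/2
= 15×19682/2
= 147615

S_9 = 147615


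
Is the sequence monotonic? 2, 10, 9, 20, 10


Differences: 8, -1, 11, -10
Difference at position 1 is +8 (> 0) but position 2 is -1 (< 0) — sequence both rises and falls
→ NOT monotonic

Not monotonic


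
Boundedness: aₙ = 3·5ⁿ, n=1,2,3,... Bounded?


aₙ = 3·5ⁿ → as n→∞, aₙ→∞ (since base 5 > 1)
No finite upper bound exists
The sequence is UNBOUNDED

Unbounded (aₙ → ∞ as n → ∞)


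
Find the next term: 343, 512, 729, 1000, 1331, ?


Pattern: perfect cubes: n³
Terms: 343, 512, 729, 1000, 1331
Next term = 1728

Next term = 1728


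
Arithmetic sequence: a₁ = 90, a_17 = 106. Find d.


d = (aₙ - a₁)/(n-1)
= (106 - 90)/(17-1)
= 16/16 = 1

d = 1


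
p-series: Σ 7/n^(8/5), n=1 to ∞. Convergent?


p-series test: Σ c/n^p converges if p > 1, diverges if p ≤ 1 (constant c > 0 doesn't affect convergence).
p = 8/5
8/5 > 1 → CONVERGES

Converges (p = 8/5 > 1)


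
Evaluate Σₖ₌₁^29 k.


n(n+1)/2 = 29×30/2 = 870/2 = 435

Σk = 435


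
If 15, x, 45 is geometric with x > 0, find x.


GM = √(15×45) = √675 = 25.9808

GM = 25.9808


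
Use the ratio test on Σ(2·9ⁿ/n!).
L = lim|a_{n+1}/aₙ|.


aₙ = 2·9^n/n!
a_{n+1}/aₙ = 9^(n+1)/(n+1)! × n!/9^n  (constant 2 cancels)
= 9/(n+1)
L = lim(n→∞) 9/(n+1) = 0
L < 1 → series CONVERGES

Converges (ratio test: L = 0 < 1)


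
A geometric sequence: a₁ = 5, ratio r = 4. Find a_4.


aₙ = a₁·r^(n-1)
= 5×4^3
= 5×64
= 320

a_4 = 320


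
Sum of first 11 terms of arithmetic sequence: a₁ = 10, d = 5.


aₙ = 10 + (11-1)×5 = 60
Sₙ = n(a₁+aₙ)/2 = 11×(10+60)/2
= 11×70/2 = 385

S_11 = 385


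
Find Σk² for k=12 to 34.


Σₖ₌12^34 k² = Σₖ₌₁^34 k² − Σₖ₌₁^11 k²
= 34·35·69/6 − 11·12·23/6
= 13685 − 506 = 13179

Σk² = 13179


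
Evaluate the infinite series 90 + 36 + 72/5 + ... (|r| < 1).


S∞ = a₁/(1-r) = 90/(1 - 2/5)
= 90/(3/5)
= 150

S∞ = 150


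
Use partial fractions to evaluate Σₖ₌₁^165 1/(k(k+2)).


1/(k(k+2)) = (1/2)·(1/k - 1/(k+2)) (partial fractions)
Telescoping: Σ = (1/2)·(1 + 1/2 - 1/166 - 1/167) = 20625/27722

Sum = 20625/27722


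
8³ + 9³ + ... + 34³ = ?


Σₖ₌8^34 k³ = [34·35/2]² − [7·8/2]²
= 354025 − 784 = 353241

Σk³ = 353241


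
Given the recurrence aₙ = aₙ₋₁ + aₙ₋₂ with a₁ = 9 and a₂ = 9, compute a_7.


Computing iteratively: 9, 9, 18, 27, 45, 72, 117
a_7 = 117

a_7 = 117


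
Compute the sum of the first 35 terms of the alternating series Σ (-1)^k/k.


S = -1 + 1/2 - 1/3 + 1/4 - 1/5 + 1/6 - 1/7 + 1/8 ± ...
= -0.7072
(Full series converges to -ln(2) ≈ -0.6931)

S_35 = -0.7072


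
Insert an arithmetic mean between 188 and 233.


AM = (188 + 233)/2 = 421/2 = 210.5

AM = 210.5


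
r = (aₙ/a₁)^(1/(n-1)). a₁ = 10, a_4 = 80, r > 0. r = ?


r^(n-1) = aₙ/a₁
r^3 = 80/10 = 8
r = 8^(1/3)
= 2

r = 2


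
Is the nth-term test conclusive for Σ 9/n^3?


lim(n→∞) 9/n^3 = 0
lim aₙ = 0 → nth-term test is INCONCLUSIVE
(Need other tests; this is actually a convergent p-series with p=3 > 1)

Inconclusive (lim aₙ = 0; need another test)


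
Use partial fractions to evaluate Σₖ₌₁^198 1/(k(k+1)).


1/(k(k+1)) = 1/k - 1/(k+1) (partial fractions)
Telescoping: Σ = 1 - 1/199 = 198/199

Sum = 198/199


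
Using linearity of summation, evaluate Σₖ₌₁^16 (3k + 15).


Σ(3k+15) = 3·Σk + 15·n
= 3·136 + 15·16
= 408 + 240 = 648

Σ = 648


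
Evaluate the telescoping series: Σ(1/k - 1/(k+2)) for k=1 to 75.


Telescoping with gap 2: two head and two tail terms survive.
= (1 + 1/2) - (1/76 + 1/77)
= 3/2 - 1/76 - 1/77 = 8625/5852

Sum = 8625/5852


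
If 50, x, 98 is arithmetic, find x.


AM = (50 + 98)/2 = 148/2 = 74

AM = 74


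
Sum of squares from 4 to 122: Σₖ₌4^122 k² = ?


Σₖ₌4^122 k² = Σₖ₌₁^122 k² − Σₖ₌₁^3 k²
= 122·123·245/6 − 3·4·7/6
= 612745 − 14 = 612731

Σk² = 612731


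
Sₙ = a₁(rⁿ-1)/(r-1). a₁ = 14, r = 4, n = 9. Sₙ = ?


Sₙ = 14×(4^9 - 1)/(4 - 1)
= 14×(262144 - 1)/3
= 14×262143/3
= 1223334

S_9 = 1223334


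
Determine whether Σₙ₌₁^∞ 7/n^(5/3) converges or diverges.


p-series test: Σ c/n^p converges if p > 1, diverges if p ≤ 1 (constant c > 0 doesn't affect convergence).
p = 5/3
5/3 > 1 → CONVERGES

Converges (p = 5/3 > 1)


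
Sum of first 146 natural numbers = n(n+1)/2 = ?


n(n+1)/2 = 146×147/2 = 21462/2 = 10731

Σk = 10731


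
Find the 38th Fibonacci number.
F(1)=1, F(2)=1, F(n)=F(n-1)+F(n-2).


Fibonacci sequence: 1, 1, 2, 3, 5, 8, 13, 21, 34, 55, 89, ...
F(38) = 39088169

F(38) = 39088169


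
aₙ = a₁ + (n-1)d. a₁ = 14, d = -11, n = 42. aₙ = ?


aₙ = a₁ + (n-1)d
= 14 + (42-1)×-11
= 14 - 451
= -437

a_42 = -437


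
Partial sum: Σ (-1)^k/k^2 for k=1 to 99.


S = -1 + 1/4 - 1/9 + 1/16 - 1/25 + 1/36 - 1/49 + 1/64 ± ...
= -0.8225
(Full series converges to -π²/12 ≈ -0.8225)

S_99 = -0.8225


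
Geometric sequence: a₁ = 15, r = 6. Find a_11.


aₙ = a₁·r^(n-1)
= 15×6^10
= 15×60466176
= 906992640

a_11 = 906992640


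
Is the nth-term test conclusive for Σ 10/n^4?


lim(n→∞) 10/n^4 = 0
lim aₙ = 0 → nth-term test is INCONCLUSIVE
(Need other tests; this is actually a convergent p-series with p=4 > 1)

Inconclusive (lim aₙ = 0; need another test)


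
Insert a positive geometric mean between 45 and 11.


GM = √(45×11) = √495 = 22.2486

GM = 22.2486


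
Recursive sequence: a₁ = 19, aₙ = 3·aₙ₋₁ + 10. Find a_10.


Computing step by step:
a_1 = 19
a_2 = 67
a_3 = 211
a_4 = 643
a_5 = 1939
a_6 = 5827
a_7 = 17491
a_8 = 52483
a_9 = 157459
a_10 = 472387


a_10 = 472387


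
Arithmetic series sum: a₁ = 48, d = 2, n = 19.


aₙ = 48 + (19-1)×2 = 84
Sₙ = n(a₁+aₙ)/2 = 19×(48+84)/2
= 19×132/2 = 1254

S_19 = 1254


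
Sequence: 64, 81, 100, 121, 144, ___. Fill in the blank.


Pattern: perfect squares: n²
Terms: 64, 81, 100, 121, 144
Next term = 169

Next term = 169


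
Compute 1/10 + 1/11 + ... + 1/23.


Σₖ₌10^23 1/k = 1/10 + 1/11 + 1/12 + ... + 1/23
= 4847307929/5354228880
≈ 0.9053

Sum = 4847307929/5354228880 ≈ 0.9053


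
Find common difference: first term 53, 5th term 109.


d = (aₙ - a₁)/(n-1)
= (109 - 53)/(5-1)
= 56/4 = 14

d = 14


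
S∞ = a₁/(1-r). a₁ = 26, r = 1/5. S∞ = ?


S∞ = a₁/(1-r) = 26/(1 - 1/5)
= 26/(4/5)
= 65/2

S∞ = 65/2


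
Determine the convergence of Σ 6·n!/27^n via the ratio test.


aₙ = 6·n!/27^n
a_{n+1}/aₙ = (n+1)!/27^(n+1) × 27^n/n!  (constant 6 cancels)
= (n+1)/27
L = lim(n→∞) (n+1)/27 = ∞
L > 1 → series DIVERGES

Diverges (ratio test: L = ∞ > 1)


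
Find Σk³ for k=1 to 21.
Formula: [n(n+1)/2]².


n(n+1)/2 = 21×22/2 = 231
Σk³ = 231² = 53361

Σk³ = 53361


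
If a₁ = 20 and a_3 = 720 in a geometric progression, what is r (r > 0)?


r^(n-1) = aₙ/a₁
r^2 = 720/20 = 36
r = 36^(1/2)
= ±6; taking r > 0 gives r = 6

r = 6


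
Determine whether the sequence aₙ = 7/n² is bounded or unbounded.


a₁ = 7, a₂ = 7/4, a₃ = 7/9, ...
0 < aₙ ≤ 7 for all n ≥ 1
The sequence IS bounded

Bounded (0 < aₙ ≤ 7)


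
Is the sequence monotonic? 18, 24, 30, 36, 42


Differences: 6, 6, 6, 6
All differences > 0 → strictly INCREASING

Monotonically increasing


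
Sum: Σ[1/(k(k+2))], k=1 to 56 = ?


1/(k(k+2)) = (1/2)·(1/k - 1/(k+2)) (partial fractions)
Telescoping: Σ = (1/2)·(1 + 1/2 - 1/57 - 1/58) = 1211/1653

Sum = 1211/1653


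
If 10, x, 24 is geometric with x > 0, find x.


GM = √(10×24) = √240 = 15.4919

GM = 15.4919


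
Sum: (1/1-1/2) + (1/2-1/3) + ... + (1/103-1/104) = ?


Telescoping: adjacent terms cancel.
= 1/1 - 1/104
= 1 - 1/104 = 103/104

Sum = 103/104


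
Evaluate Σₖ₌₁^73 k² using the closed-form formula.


n = 73
n(n+1)(2n+1)/6 = 73×74×147/6
= 794094/6 = 132349

Σk² = 132349


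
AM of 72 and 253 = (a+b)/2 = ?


AM = (72 + 253)/2 = 325/2 = 162.5

AM = 162.5


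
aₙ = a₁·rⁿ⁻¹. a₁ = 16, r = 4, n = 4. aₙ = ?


aₙ = a₁·r^(n-1)
= 16×4^3
= 16×64
= 1024

a_4 = 1024


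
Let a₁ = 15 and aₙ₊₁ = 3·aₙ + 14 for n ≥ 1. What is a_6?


Computing step by step:
a_1 = 15
a_2 = 59
a_3 = 191
a_4 = 587
a_5 = 1775
a_6 = 5339


a_6 = 5339


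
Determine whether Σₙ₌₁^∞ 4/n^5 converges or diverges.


p-series test: Σ c/n^p converges if p > 1, diverges if p ≤ 1 (constant c > 0 doesn't affect convergence).
p = 5
5 > 1 → CONVERGES

Converges (p = 5 > 1)


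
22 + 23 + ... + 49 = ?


Σₖ₌22^49 k = Σₖ₌₁^49 k − Σₖ₌₁^21 k
= 49·50/2 − 21·22/2
= 1225 − 231 = 994

Σk = 994


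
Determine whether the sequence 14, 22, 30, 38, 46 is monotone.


Differences: 8, 8, 8, 8
All differences > 0 → strictly INCREASING

Monotonically increasing


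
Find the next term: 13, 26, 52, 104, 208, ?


Pattern: geometric (r=2)
Terms: 13, 26, 52, 104, 208
Next term = 416

Next term = 416


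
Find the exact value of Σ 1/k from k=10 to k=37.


Σₖ₌10^37 1/k = 1/10 + 1/11 + 1/12 + ... + 1/37
= 95244204281299/69388720221600
≈ 1.3726

Sum = 95244204281299/69388720221600 ≈ 1.3726


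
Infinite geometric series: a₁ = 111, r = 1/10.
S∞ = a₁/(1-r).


S∞ = a₁/(1-r) = 111/(1 - 1/10)
= 111/(9/10)
= 370/3

S∞ = 370/3


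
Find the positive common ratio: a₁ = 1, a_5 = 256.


r^(n-1) = aₙ/a₁
r^4 = 256/1 = 256
r = 256^(1/4)
= ±4; taking r > 0 gives r = 4

r = 4


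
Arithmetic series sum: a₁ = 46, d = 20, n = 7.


aₙ = 46 + (7-1)×20 = 166
Sₙ = n(a₁+aₙ)/2 = 7×(46+166)/2
= 7×212/2 = 742

S_7 = 742


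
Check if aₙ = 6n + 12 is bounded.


aₙ = 6n + 12 → as n→∞, aₙ→∞
No finite upper bound exists
The sequence is UNBOUNDED

Unbounded (aₙ → ∞ as n → ∞)


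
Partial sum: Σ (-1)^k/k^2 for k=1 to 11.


S = -1 + 1/4 - 1/9 + 1/16 - 1/25 + 1/36 - 1/49 + 1/64 ± ...
= -0.8262
(Full series converges to -π²/12 ≈ -0.8225)

S_11 = -0.8262


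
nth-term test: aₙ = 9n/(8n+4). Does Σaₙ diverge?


lim(n→∞) 9n/(8n+4) = 9/8 = 9/8  (divide numerator and denominator by n)
lim aₙ = 9/8 ≠ 0 → series DIVERGES

Diverges (lim aₙ = 9/8 ≠ 0)


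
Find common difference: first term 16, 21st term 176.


d = (aₙ - a₁)/(n-1)
= (176 - 16)/(21-1)
= 160/20 = 8

d = 8


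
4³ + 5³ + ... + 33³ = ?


Σₖ₌4^33 k³ = [33·34/2]² − [3·4/2]²
= 314721 − 36 = 314685

Σk³ = 314685


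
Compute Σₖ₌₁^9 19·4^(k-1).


Sₙ = 19×(4^9 - 1)/(4 - 1)
= 19×(262144 - 1)/3
= 19×262143/3
= 1660239

S_9 = 1660239


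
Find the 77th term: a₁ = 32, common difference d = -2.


aₙ = a₁ + (n-1)d
= 32 + (77-1)×-2
= 32 - 152
= -120

a_77 = -120


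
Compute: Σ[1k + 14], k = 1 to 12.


Σ(1k+14) = 1·Σk + 14·n
= 1·78 + 14·12
= 78 + 168 = 246

Σ = 246


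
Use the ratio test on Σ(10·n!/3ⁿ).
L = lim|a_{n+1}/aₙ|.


aₙ = 10·n!/3^n
a_{n+1}/aₙ = (n+1)!/3^(n+1) × 3^n/n!  (constant 10 cancels)
= (n+1)/3
L = lim(n→∞) (n+1)/3 = ∞
L > 1 → series DIVERGES

Diverges (ratio test: L = ∞ > 1)


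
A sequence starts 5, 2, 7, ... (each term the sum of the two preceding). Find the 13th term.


Computing iteratively: 5, 2, 7, 9, 16, 25, 41, 66, 107, 173, 280, 453, ...
a_13 = 733

a_13 = 733


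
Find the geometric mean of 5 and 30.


GM = √(5×30) = √150 = 12.2474

GM = 12.2474


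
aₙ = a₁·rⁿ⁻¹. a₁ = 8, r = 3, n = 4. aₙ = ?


aₙ = a₁·r^(n-1)
= 8×3^3
= 8×27
= 216

a_4 = 216


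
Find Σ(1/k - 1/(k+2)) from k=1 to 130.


Telescoping with gap 2: two head and two tail terms survive.
= (1 + 1/2) - (1/131 + 1/132)
= 3/2 - 1/131 - 1/132 = 25675/17292

Sum = 25675/17292


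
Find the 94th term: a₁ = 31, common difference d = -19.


aₙ = a₁ + (n-1)d
= 31 + (94-1)×-19
= 31 - 1767
= -1736

a_94 = -1736


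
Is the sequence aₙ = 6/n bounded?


a₁ = 6, a₂ = 6/2, a₃ = 6/3, ...
0 < aₙ ≤ 6 for all n ≥ 1
Lower bound: 0, Upper bound: 6
The sequence IS bounded

Bounded (0 < aₙ ≤ 6)


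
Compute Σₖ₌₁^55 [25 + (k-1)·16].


aₙ = 25 + (55-1)×16 = 889
Sₙ = n(a₁+aₙ)/2 = 55×(25+889)/2
= 55×914/2 = 25135

S_55 = 25135


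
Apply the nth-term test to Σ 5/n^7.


lim(n→∞) 5/n^7 = 0
lim aₙ = 0 → nth-term test is INCONCLUSIVE
(Need other tests; this is actually a convergent p-series with p=7 > 1)

Inconclusive (lim aₙ = 0; need another test)


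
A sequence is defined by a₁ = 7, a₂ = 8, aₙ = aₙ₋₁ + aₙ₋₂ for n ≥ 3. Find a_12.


Computing iteratively: 7, 8, 15, 23, 38, 61, 99, 160, 259, 419, 678, 1097
a_12 = 1097

a_12 = 1097


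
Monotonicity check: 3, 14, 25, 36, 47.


Differences: 11, 11, 11, 11
All differences > 0 → strictly INCREASING

Monotonically increasing


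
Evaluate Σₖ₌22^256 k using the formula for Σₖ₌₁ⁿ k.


Σₖ₌22^256 k = Σₖ₌₁^256 k − Σₖ₌₁^21 k
= 256·257/2 − 21·22/2
= 32896 − 231 = 32665

Σk = 32665


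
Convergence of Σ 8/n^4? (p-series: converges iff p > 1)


p-series test: Σ c/n^p converges if p > 1, diverges if p ≤ 1 (constant c > 0 doesn't affect convergence).
p = 4
4 > 1 → CONVERGES

Converges (p = 4 > 1)


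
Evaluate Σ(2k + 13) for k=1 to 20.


Σ(2k+13) = 2·Σk + 13·n
= 2·210 + 13·20
= 420 + 260 = 680

Σ = 680


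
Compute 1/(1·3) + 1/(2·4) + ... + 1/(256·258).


1/(k(k+2)) = (1/2)·(1/k - 1/(k+2)) (partial fractions)
Telescoping: Σ = (1/2)·(1 + 1/2 - 1/257 - 1/258) = 24736/33153

Sum = 24736/33153


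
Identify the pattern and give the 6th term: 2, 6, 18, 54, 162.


Pattern: geometric (r=3)
Terms: 2, 6, 18, 54, 162
Next term = 486

Next term = 486


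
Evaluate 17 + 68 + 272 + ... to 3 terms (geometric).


Sₙ = 17×(4^3 - 1)/(4 - 1)
= 17×(64 - 1)/3
= 17×63/3
= 357

S_3 = 357


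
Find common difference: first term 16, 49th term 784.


d = (aₙ - a₁)/(n-1)
= (784 - 16)/(49-1)
= 768/48 = 16

d = 16


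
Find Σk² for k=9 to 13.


Σₖ₌9^13 k² = Σₖ₌₁^13 k² − Σₖ₌₁^8 k²
= 13·14·27/6 − 8·9·17/6
= 819 − 204 = 615

Σk² = 615


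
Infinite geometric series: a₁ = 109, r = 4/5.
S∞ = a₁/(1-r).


S∞ = a₁/(1-r) = 109/(1 - 4/5)
= 109/(1/5)
= 545

S∞ = 545


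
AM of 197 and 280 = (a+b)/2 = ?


AM = (197 + 280)/2 = 477/2 = 238.5

AM = 238.5


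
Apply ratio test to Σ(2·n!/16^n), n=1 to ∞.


aₙ = 2·n!/16^n
a_{n+1}/aₙ = (n+1)!/16^(n+1) × 16^n/n!  (constant 2 cancels)
= (n+1)/16
L = lim(n→∞) (n+1)/16 = ∞
L > 1 → series DIVERGES

Diverges (ratio test: L = ∞ > 1)


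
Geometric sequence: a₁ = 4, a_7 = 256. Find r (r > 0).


r^(n-1) = aₙ/a₁
r^6 = 256/4 = 64
r = 64^(1/6)
= ±2; taking r > 0 gives r = 2

r = 2


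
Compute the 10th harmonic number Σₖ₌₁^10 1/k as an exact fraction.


H_10 = 1/1 + 1/2 + 1/3 + 1/4 + 1/5 + 1/6 + 1/7 + 1/8 + 1/9 + 1/10
= 7381/2520
≈ 2.929

H_10 = 7381/2520 ≈ 2.929


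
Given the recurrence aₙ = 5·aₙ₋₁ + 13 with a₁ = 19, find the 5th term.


Computing step by step:
a_1 = 19
a_2 = 108
a_3 = 553
a_4 = 2778
a_5 = 13903


a_5 = 13903


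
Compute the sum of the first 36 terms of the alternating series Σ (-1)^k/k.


S = -1 + 1/2 - 1/3 + 1/4 - 1/5 + 1/6 - 1/7 + 1/8 ± ...
= -0.6795
(Full series converges to -ln(2) ≈ -0.6931)

S_36 = -0.6795


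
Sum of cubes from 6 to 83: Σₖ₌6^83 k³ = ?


Σₖ₌6^83 k³ = [83·84/2]² − [5·6/2]²
= 12152196 − 225 = 12151971

Σk³ = 12151971


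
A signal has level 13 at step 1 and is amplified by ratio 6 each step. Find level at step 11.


aₙ = a₁·r^(n-1)
= 13×6^10
= 13×60466176
= 786060288

a_11 = 786060288


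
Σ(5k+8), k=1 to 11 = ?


Σ(5k+8) = 5·Σk + 8·n
= 5·66 + 8·11
= 330 + 88 = 418

Σ = 418


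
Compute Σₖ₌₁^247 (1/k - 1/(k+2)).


Telescoping with gap 2: two head and two tail terms survive.
= (1 + 1/2) - (1/248 + 1/249)
= 3/2 - 1/248 - 1/249 = 92131/61752

Sum = 92131/61752


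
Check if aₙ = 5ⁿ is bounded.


aₙ = 5ⁿ → as n→∞, aₙ→∞ (since base 5 > 1)
No finite upper bound exists
The sequence is UNBOUNDED

Unbounded (aₙ → ∞ as n → ∞)


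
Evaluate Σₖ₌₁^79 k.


n(n+1)/2 = 79×80/2 = 6320/2 = 3160

Σk = 3160


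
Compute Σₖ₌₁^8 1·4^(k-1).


Sₙ = 1×(4^8 - 1)/(4 - 1)
= 1×(65536 - 1)/3
= 1×65535/3
= 21845

S_8 = 21845


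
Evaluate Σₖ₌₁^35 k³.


n(n+1)/2 = 35×36/2 = 630
Σk³ = 630² = 396900

Σk³ = 396900


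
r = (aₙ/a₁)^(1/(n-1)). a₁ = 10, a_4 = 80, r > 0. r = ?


r^(n-1) = aₙ/a₁
r^3 = 80/10 = 8
r = 8^(1/3)
= 2

r = 2


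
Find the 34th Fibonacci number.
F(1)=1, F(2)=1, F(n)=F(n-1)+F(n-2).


Fibonacci sequence: 1, 1, 2, 3, 5, 8, 13, 21, 34, 55, 89, ...
F(34) = 5702887

F(34) = 5702887


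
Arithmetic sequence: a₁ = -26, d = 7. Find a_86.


aₙ = a₁ + (n-1)d
= -26 + (86-1)×7
= -26 + 595
= 569

a_86 = 569


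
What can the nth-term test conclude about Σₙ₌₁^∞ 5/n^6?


lim(n→∞) 5/n^6 = 0
lim aₙ = 0 → nth-term test is INCONCLUSIVE
(Need other tests; this is actually a convergent p-series with p=6 > 1)

Inconclusive (lim aₙ = 0; need another test)


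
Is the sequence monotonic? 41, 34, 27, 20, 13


Differences: -7, -7, -7, -7
All differences < 0 → strictly DECREASING

Monotonically decreasing


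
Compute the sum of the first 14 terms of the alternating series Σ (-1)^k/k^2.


S = -1 + 1/4 - 1/9 + 1/16 - 1/25 + 1/36 - 1/49 + 1/64 ± ...
= -0.8201
(Full series converges to -π²/12 ≈ -0.8225)

S_14 = -0.8201


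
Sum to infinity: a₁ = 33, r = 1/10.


S∞ = a₁/(1-r) = 33/(1 - 1/10)
= 33/(9/10)
= 110/3

S∞ = 110/3


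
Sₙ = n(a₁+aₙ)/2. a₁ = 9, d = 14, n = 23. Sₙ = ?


aₙ = 9 + (23-1)×14 = 317
Sₙ = n(a₁+aₙ)/2 = 23×(9+317)/2
= 23×326/2 = 3749

S_23 = 3749


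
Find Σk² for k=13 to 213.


Σₖ₌13^213 k² = Σₖ₌₁^213 k² − Σₖ₌₁^12 k²
= 213·214·427/6 − 12·13·25/6
= 3243919 − 650 = 3243269

Σk² = 3243269


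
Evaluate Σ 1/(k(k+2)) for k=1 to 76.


1/(k(k+2)) = (1/2)·(1/k - 1/(k+2)) (partial fractions)
Telescoping: Σ = (1/2)·(1 + 1/2 - 1/77 - 1/78) = 4427/6006

Sum = 4427/6006


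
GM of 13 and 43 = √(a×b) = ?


GM = √(13×43) = √559 = 23.6432

GM = 23.6432


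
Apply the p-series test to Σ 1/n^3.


p-series test: Σ c/n^p converges if p > 1, diverges if p ≤ 1 (constant c > 0 doesn't affect convergence).
p = 3
3 > 1 → CONVERGES

Converges (p = 3 > 1)


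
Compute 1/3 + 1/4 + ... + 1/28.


Σₖ₌3^28 1/k = 1/3 + 1/4 + 1/5 + ... + 1/28
= 194934439103/80313433200
≈ 2.4272

Sum = 194934439103/80313433200 ≈ 2.4272


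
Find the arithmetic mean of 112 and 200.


AM = (112 + 200)/2 = 312/2 = 156

AM = 156


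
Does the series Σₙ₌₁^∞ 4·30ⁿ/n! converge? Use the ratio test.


aₙ = 4·30^n/n!
a_{n+1}/aₙ = 30^(n+1)/(n+1)! × n!/30^n  (constant 4 cancels)
= 30/(n+1)
L = lim(n→∞) 30/(n+1) = 0
L < 1 → series CONVERGES

Converges (ratio test: L = 0 < 1)


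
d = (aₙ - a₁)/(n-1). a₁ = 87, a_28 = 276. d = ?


d = (aₙ - a₁)/(n-1)
= (276 - 87)/(28-1)
= 189/27 = 7

d = 7


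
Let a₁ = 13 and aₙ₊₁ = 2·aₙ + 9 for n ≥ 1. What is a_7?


Computing step by step:
a_1 = 13
a_2 = 35
a_3 = 79
a_4 = 167
a_5 = 343
a_6 = 695
a_7 = 1399


a_7 = 1399


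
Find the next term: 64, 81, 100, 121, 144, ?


Pattern: perfect squares: n²
Terms: 64, 81, 100, 121, 144
Next term = 169

Next term = 169


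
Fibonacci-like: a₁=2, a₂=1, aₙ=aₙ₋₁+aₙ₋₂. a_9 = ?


Computing iteratively: 2, 1, 3, 4, 7, 11, 18, 29, 47
a_9 = 47

a_9 = 47


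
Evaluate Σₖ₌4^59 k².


Σₖ₌4^59 k² = Σₖ₌₁^59 k² − Σₖ₌₁^3 k²
= 59·60·119/6 − 3·4·7/6
= 70210 − 14 = 70196

Σk² = 70196


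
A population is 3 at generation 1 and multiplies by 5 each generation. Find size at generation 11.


aₙ = a₁·r^(n-1)
= 3×5^10
= 3×9765625
= 29296875

a_11 = 29296875


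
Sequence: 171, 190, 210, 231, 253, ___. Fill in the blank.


Pattern: triangular numbers: n(n+1)/2
Terms: 171, 190, 210, 231, 253
Next term = 276

Next term = 276


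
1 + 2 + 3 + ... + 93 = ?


n(n+1)/2 = 93×94/2 = 8742/2 = 4371

Σk = 4371


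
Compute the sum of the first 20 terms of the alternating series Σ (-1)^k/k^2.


S = -1 + 1/4 - 1/9 + 1/16 - 1/25 + 1/36 - 1/49 + 1/64 ± ...
= -0.8213
(Full series converges to -π²/12 ≈ -0.8225)

S_20 = -0.8213


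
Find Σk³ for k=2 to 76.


Σₖ₌2^76 k³ = [76·77/2]² − [1·2/2]²
= 8561476 − 1 = 8561475

Σk³ = 8561475


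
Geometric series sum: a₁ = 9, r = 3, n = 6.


Sₙ = 9×(3^6 - 1)/(3 - 1)
= 9×(729 - 1)/2
= 9×728/2
= 3276

S_6 = 3276


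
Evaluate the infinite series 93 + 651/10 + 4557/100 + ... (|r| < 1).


S∞ = a₁/(1-r) = 93/(1 - 7/10)
= 93/(3/10)
= 310

S∞ = 310


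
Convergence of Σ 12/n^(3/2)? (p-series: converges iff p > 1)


p-series test: Σ c/n^p converges if p > 1, diverges if p ≤ 1 (constant c > 0 doesn't affect convergence).
p = 3/2
3/2 > 1 → CONVERGES

Converges (p = 3/2 > 1)


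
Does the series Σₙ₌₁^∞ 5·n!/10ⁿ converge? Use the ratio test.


aₙ = 5·n!/10^n
a_{n+1}/aₙ = (n+1)!/10^(n+1) × 10^n/n!  (constant 5 cancels)
= (n+1)/10
L = lim(n→∞) (n+1)/10 = ∞
L > 1 → series DIVERGES

Diverges (ratio test: L = ∞ > 1)


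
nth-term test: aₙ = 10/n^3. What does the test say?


lim(n→∞) 10/n^3 = 0
lim aₙ = 0 → nth-term test is INCONCLUSIVE
(Need other tests; this is actually a convergent p-series with p=3 > 1)

Inconclusive (lim aₙ = 0; need another test)


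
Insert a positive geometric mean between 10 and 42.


GM = √(10×42) = √420 = 20.4939

GM = 20.4939


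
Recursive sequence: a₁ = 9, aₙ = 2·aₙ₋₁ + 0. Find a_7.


Computing step by step:
a_1 = 9
a_2 = 18
a_3 = 36
a_4 = 72
a_5 = 144
a_6 = 288
a_7 = 576


a_7 = 576


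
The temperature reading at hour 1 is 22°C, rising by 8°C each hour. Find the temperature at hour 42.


aₙ = a₁ + (n-1)d
= 22 + (42-1)×8
= 22 + 328
= 350

a_42 = 350


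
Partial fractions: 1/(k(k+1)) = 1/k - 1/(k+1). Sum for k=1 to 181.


1/(k(k+1)) = 1/k - 1/(k+1) (partial fractions)
Telescoping: Σ = 1 - 1/182 = 181/182

Sum = 181/182


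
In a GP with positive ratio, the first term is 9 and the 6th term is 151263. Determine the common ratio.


r^(n-1) = aₙ/a₁
r^5 = 151263/9 = 16807
r = 16807^(1/5)
= 7

r = 7


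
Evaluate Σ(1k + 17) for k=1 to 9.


Σ(1k+17) = 1·Σk + 17·n
= 1·45 + 17·9
= 45 + 153 = 198

Σ = 198


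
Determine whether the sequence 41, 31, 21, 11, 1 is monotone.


Differences: -10, -10, -10, -10
All differences < 0 → strictly DECREASING

Monotonically decreasing


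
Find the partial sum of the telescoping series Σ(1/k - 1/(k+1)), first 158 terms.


Telescoping: adjacent terms cancel.
= 1/1 - 1/159
= 1 - 1/159 = 158/159

Sum = 158/159
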